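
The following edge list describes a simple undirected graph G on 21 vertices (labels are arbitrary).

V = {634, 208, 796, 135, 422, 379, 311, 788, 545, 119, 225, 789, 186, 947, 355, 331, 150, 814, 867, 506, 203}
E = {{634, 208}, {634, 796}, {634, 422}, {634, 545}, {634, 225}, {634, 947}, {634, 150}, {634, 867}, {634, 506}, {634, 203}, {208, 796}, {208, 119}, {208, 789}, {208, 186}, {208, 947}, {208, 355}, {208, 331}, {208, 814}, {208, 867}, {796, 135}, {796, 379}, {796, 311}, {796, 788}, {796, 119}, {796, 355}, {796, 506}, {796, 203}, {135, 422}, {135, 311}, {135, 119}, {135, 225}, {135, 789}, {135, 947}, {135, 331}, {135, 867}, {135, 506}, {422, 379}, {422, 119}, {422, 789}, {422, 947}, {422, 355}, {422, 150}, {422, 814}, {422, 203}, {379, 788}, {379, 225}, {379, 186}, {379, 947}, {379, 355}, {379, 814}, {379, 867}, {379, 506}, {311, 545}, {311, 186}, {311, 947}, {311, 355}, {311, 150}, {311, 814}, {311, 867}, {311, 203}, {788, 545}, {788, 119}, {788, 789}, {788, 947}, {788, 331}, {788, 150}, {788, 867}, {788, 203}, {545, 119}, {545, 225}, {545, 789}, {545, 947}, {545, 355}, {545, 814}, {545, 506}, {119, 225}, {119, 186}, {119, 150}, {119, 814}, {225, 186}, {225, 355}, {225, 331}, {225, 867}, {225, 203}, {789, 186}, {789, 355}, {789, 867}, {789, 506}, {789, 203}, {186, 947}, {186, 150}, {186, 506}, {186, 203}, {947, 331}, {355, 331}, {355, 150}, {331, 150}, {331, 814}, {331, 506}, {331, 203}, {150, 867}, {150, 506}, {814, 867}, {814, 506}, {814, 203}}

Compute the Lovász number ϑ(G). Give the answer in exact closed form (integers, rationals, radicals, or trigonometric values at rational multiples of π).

Vertex 796 has 10 neighbors: 634, 208, 135, 379, 311, 788, 119, 355, 506, 203.
deg(119) = 10; N(119) = {208, 796, 135, 422, 788, 545, 225, 186, 150, 814}.
N(814) = {208, 422, 379, 311, 545, 119, 331, 867, 506, 203}, |N(814)| = 10.
deg(135) = 10; N(135) = {796, 422, 311, 119, 225, 789, 947, 331, 867, 506}.
G on 21 vertices is 10-regular; Kneser K(7,2) on C(7,2)=21 vertices.
Distinct eigenvalues (to 4 d.p.): [10.0, 1.0, -4.0].
Lovász (edge-transitive): ϑ = −21·(-4)/((10)−(-4)) = 6.
≈ 6.000000 (to 6 d.p.).

6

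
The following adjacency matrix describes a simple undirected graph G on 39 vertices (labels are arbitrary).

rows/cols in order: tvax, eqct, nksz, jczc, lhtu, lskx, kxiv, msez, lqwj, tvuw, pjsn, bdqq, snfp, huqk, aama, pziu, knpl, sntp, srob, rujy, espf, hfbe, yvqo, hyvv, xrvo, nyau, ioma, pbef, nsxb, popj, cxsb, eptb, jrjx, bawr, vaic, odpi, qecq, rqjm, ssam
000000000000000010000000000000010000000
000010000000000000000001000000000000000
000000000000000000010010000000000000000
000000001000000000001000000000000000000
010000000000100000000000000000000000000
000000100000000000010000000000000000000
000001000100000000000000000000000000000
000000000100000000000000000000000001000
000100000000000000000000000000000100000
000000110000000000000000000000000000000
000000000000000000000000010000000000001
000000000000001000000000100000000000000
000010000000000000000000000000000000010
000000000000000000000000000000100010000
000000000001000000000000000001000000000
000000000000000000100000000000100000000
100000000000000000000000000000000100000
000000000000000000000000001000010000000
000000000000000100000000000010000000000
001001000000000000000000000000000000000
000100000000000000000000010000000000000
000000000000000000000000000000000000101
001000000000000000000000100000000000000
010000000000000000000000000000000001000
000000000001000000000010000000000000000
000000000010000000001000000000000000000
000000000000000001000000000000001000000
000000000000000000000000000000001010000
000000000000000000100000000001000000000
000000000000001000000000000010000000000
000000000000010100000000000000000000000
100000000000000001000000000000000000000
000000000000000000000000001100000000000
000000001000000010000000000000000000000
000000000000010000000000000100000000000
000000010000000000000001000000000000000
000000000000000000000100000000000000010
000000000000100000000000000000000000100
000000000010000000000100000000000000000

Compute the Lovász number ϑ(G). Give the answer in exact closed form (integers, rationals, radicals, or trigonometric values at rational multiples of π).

39*cos(pi/39)/(cos(pi/39) + 1)

N(popj) = {aama, nsxb}, |N(popj)| = 2.
N(nksz) = {rujy, yvqo}, |N(nksz)| = 2.
N(eptb) = {tvax, sntp}, |N(eptb)| = 2.
deg(ioma) = 2; N(ioma) = {sntp, jrjx}.
2-regular, N=39; connected 2-regular on 39 ⇒ C_{39}.
Distinct eigenvalues (to 3 d.p.): [2.0, 1.974, 1.897, 1.771, 1.599, 1.385, 1.136, 0.857, 0.556, 0.241, -0.081, -0.4, -0.709, -1.0, -1.265, -1.497, -1.69, -1.84, -1.942, -1.994].
Lovász (edge-transitive): ϑ = −39·(-2*cos(pi/39))/((2)−(-2*cos(pi/39))) = 39*cos(pi/39)/(cos(pi/39) + 1).
= 19.468332… (decimal).
Lovász sandwich 19 ≤ 39*cos(pi/39)/(cos(pi/39) + 1) ≤ 20: both strict.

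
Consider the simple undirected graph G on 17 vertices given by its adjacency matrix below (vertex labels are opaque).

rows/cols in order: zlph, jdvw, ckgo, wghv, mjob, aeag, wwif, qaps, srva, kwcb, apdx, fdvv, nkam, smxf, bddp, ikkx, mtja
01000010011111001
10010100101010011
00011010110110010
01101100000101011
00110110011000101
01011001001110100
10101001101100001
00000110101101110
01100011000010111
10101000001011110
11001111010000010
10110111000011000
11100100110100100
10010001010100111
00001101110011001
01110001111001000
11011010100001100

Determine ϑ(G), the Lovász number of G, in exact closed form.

N(nkam) = {zlph, jdvw, ckgo, aeag, srva, kwcb, fdvv, bddp}, |N(nkam)| = 8.
N(bddp) = {mjob, aeag, qaps, srva, kwcb, nkam, smxf, mtja}, |N(bddp)| = 8.
Vertex jdvw has 8 neighbors: zlph, wghv, aeag, srva, apdx, nkam, ikkx, mtja.
deg(ikkx) = 8; N(ikkx) = {jdvw, ckgo, wghv, qaps, srva, kwcb, apdx, smxf}.
Every vertex has degree 8 (N=17); SR(17,8,3,4) — a Paley graph.
A has 3 distinct eigenvalues ≈ [8.0, 1.562, -2.562].
With N=17: ϑ(G) = 17·(-(-sqrt(17)/2 - 1/2))/(8−(-sqrt(17)/2 - 1/2)) = sqrt(17).
ϑ(G) ≈ 4.123106.

sqrt(17)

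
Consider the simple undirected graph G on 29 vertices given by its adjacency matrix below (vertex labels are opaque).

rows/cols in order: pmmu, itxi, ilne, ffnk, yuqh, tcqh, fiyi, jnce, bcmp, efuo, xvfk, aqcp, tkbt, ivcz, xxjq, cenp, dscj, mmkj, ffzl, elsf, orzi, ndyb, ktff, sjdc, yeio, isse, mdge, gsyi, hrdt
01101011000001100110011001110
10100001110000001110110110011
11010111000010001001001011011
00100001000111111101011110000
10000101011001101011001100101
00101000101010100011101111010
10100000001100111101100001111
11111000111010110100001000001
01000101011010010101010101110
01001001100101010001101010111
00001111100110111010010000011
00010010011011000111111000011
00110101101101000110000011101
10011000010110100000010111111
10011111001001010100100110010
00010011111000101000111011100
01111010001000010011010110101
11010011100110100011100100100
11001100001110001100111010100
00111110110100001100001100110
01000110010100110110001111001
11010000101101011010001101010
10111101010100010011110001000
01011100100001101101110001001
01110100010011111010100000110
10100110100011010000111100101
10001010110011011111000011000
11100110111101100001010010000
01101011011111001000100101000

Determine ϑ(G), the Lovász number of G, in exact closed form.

sqrt(29)

Vertex hrdt has 14 neighbors: itxi, ilne, yuqh, fiyi, jnce, efuo, xvfk, aqcp, tkbt, ivcz, dscj, orzi, sjdc, isse.
deg(efuo) = 14; N(efuo) = {itxi, yuqh, jnce, bcmp, aqcp, ivcz, cenp, elsf, orzi, ktff, yeio, mdge, gsyi, hrdt}.
deg(orzi) = 14; N(orzi) = {itxi, tcqh, fiyi, efuo, aqcp, xxjq, cenp, mmkj, ffzl, ktff, sjdc, yeio, isse, hrdt}.
N(tcqh) = {ilne, yuqh, bcmp, xvfk, tkbt, xxjq, ffzl, elsf, orzi, ktff, sjdc, yeio, isse, gsyi}, |N(tcqh)| = 14.
Every vertex has degree 14 (N=29); Paley(29): SR with (k,λ,μ)=(14,6,7).
The 3 distinct eigenvalues: [14.0, 2.1926, -3.1926].
Lovász (edge-transitive): ϑ = −29·(-sqrt(29)/2 - 1/2)/((14)−(-sqrt(29)/2 - 1/2)) = sqrt(29).
≈ 5.38516 (to 5 d.p.).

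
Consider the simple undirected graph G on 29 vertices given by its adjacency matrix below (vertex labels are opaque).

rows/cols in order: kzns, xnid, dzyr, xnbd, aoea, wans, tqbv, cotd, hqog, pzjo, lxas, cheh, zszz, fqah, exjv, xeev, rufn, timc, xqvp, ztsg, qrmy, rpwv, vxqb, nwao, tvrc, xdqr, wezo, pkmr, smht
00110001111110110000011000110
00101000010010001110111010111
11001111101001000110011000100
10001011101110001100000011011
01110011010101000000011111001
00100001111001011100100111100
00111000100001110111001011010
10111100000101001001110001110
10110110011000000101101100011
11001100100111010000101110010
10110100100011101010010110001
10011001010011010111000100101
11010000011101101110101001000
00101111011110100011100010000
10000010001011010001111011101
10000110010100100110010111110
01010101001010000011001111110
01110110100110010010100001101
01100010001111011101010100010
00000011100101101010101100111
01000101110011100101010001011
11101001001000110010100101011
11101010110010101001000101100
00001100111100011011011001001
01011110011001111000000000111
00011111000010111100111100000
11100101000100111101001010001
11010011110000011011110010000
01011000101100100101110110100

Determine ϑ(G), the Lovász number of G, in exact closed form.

sqrt(29)

N(exjv) = {kzns, tqbv, lxas, zszz, fqah, xeev, ztsg, qrmy, rpwv, vxqb, tvrc, xdqr, wezo, smht}, |N(exjv)| = 14.
deg(nwao) = 14; N(nwao) = {aoea, wans, hqog, pzjo, lxas, cheh, xeev, rufn, xqvp, ztsg, rpwv, vxqb, xdqr, smht}.
deg(kzns) = 14; N(kzns) = {dzyr, xnbd, cotd, hqog, pzjo, lxas, cheh, zszz, exjv, xeev, rpwv, vxqb, wezo, pkmr}.
Vertex xnbd has 14 neighbors: kzns, aoea, tqbv, cotd, hqog, lxas, cheh, zszz, rufn, timc, tvrc, xdqr, pkmr, smht.
14-regular, N=29; Paley(29): SR with (k,λ,μ)=(14,6,7).
spec(A) ≈ [14.0, 2.193, -3.193] (distinct, 3 d.p.).
Lovász: ϑ = −29(-sqrt(29)/2 - 1/2)/(14+-(-sqrt(29)/2 - 1/2)) = sqrt(29).
ϑ(G) ≈ 5.38516.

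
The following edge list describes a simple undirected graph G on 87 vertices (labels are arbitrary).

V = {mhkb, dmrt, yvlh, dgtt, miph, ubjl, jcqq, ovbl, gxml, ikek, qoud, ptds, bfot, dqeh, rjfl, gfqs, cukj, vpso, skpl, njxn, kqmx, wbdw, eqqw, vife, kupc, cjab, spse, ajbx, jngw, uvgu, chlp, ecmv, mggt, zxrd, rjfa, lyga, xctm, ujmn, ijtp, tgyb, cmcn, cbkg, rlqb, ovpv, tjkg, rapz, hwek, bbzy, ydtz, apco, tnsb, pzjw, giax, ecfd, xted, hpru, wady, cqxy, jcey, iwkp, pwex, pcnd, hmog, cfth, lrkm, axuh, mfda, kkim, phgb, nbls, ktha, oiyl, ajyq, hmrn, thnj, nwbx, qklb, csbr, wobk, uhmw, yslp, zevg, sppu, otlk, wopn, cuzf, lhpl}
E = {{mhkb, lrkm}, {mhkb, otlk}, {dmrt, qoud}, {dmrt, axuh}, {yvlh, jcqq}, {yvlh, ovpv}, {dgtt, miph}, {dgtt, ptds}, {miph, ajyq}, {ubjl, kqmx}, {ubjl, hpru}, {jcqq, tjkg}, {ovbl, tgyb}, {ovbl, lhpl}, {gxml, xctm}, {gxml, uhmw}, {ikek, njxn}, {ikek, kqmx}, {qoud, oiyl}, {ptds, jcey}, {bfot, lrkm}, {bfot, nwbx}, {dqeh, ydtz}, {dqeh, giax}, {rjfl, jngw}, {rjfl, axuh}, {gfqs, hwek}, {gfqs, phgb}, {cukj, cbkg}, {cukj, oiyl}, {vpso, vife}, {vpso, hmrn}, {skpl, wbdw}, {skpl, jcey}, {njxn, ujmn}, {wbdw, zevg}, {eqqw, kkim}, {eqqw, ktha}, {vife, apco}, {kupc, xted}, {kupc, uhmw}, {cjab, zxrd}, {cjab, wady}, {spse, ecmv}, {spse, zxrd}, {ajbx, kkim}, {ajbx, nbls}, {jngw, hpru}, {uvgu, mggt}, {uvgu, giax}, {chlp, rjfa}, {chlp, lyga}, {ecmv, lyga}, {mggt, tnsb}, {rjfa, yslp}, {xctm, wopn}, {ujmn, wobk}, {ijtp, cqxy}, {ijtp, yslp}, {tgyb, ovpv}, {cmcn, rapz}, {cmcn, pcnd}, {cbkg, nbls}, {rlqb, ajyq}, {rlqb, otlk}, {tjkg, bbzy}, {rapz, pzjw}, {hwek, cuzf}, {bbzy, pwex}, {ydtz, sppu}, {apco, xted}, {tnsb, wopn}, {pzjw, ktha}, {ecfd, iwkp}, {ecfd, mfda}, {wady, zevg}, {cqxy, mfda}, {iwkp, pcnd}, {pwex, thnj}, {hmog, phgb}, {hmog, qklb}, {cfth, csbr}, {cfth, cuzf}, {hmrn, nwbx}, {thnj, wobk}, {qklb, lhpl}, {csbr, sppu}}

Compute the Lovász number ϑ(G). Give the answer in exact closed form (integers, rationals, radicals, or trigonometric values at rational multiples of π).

87*cos(pi/87)/(cos(pi/87) + 1)

Vertex oiyl has 2 neighbors: qoud, cukj.
N(tjkg) = {jcqq, bbzy}, |N(tjkg)| = 2.
N(hmog) = {phgb, qklb}, |N(hmog)| = 2.
Vertex pzjw has 2 neighbors: rapz, ktha.
Every vertex has degree 2 (N=87); this is C_{87}, the 87-cycle.
A has 44 distinct eigenvalues ≈ [2.0, 1.994786, 1.979173, 1.953241, 1.917126, 1.871016, 1.815151, 1.749823, 1.675372, 1.592186, 1.5007, 1.401389, 1.294773, 1.181406, 1.061879, 0.936817, 0.80687, 0.672717, 0.535057, 0.394607, 0.252099, 0.108278, -0.036108, -0.180306, -0.323564, -0.465135, -0.604281, -0.740276, -0.872412, -1.0, -1.122374, -1.238897, -1.34896, -1.451991, -1.547452, -1.634845, -1.713714, -1.78365, -1.844286, -1.895306, -1.936446, -1.96749, -1.988276, -1.998696].
ϑ = −N·λ_min/(λ_max−λ_min) = −87·(-2*cos(pi/87))/(2−(-2*cos(pi/87))) = 87*cos(pi/87)/(cos(pi/87) + 1).
Numerically 43.48582.
Lovász sandwich 43 ≤ 87*cos(pi/87)/(cos(pi/87) + 1) ≤ 44: both strict.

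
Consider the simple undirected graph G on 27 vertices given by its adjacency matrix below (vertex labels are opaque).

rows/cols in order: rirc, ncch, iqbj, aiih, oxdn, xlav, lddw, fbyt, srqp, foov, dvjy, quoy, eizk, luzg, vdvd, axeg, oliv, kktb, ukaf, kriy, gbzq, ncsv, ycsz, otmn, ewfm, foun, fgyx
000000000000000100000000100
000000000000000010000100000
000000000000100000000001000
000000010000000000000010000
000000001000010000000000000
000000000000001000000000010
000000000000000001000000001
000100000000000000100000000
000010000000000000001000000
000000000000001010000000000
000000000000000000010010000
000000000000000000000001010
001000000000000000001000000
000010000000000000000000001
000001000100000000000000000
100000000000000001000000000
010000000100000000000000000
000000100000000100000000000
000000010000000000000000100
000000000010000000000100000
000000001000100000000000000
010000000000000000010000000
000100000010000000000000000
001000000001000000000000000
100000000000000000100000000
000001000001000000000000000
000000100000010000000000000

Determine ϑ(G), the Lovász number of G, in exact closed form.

N(iqbj) = {eizk, otmn}, |N(iqbj)| = 2.
Vertex ncsv has 2 neighbors: ncch, kriy.
deg(foov) = 2; N(foov) = {vdvd, oliv}.
deg(dvjy) = 2; N(dvjy) = {kriy, ycsz}.
27-vertex 2-regular graph: the odd cycle C_{27}.
spec(A) ≈ [2.0, 1.94609, 1.78727, 1.53209, 1.19432, 0.79216, 0.3473, -0.11629, -0.57361, -1.0, -1.37248, -1.67098, -1.87939, -1.98648] (distinct, 5 d.p.).
−27·(-2*cos(pi/27)) / ((2)−(-2*cos(pi/27))) = 27*cos(pi/27)/(cos(pi/27) + 1) = ϑ(G).
ϑ(G) ≈ 13.454204.
Check 13 ≤ 27*cos(pi/27)/(cos(pi/27) + 1) ≤ 14: both strict.

27*cos(pi/27)/(cos(pi/27) + 1)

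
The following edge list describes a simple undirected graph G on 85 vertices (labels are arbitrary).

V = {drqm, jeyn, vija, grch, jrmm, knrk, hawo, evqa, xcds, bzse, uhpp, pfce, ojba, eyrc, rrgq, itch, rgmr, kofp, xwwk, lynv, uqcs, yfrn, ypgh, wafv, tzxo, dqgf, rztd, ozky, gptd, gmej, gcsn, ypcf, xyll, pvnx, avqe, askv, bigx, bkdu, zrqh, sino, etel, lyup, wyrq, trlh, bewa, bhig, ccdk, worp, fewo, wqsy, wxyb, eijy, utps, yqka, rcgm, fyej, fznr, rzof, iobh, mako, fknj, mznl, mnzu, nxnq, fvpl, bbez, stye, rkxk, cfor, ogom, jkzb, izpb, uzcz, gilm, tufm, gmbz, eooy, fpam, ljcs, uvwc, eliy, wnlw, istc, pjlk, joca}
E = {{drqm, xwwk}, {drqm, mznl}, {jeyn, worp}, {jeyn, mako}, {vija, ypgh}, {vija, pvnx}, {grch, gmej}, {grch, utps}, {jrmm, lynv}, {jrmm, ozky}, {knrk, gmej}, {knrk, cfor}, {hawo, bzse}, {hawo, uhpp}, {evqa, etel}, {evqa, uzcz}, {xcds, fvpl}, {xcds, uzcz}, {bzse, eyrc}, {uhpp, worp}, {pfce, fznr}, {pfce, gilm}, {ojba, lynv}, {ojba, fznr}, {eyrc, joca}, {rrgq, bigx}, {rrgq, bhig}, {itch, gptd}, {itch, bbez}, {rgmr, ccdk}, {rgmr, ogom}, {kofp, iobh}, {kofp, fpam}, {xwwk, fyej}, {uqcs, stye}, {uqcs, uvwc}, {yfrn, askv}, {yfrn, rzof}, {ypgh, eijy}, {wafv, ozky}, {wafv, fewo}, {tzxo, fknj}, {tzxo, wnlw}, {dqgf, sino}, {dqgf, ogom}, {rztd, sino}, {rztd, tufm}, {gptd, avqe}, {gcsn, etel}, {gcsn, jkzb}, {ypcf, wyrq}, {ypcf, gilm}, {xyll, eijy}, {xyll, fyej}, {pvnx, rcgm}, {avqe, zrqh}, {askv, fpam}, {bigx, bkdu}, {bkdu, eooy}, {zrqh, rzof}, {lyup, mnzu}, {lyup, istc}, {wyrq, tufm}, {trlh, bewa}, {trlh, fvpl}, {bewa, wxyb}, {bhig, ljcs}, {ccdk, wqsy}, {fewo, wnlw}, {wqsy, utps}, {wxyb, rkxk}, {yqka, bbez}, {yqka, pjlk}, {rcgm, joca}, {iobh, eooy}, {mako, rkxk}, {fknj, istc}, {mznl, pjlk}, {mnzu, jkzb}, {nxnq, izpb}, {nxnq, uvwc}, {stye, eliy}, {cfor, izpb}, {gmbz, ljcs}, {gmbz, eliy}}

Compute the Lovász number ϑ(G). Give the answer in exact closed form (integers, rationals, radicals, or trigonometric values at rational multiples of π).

85*cos(pi/85)/(cos(pi/85) + 1)

N(ogom) = {rgmr, dqgf}, |N(ogom)| = 2.
Vertex ccdk has 2 neighbors: rgmr, wqsy.
N(uzcz) = {evqa, xcds}, |N(uzcz)| = 2.
N(wyrq) = {ypcf, tufm}, |N(wyrq)| = 2.
deg(v) = 2 for all v (|V|=85); this is C_{85}, the 85-cycle.
A has 43 distinct eigenvalues ≈ [2.0, 1.9945, 1.9782, 1.951, 1.9132, 1.8649, 1.8065, 1.7382, 1.6604, 1.5735, 1.478, 1.3745, 1.2634, 1.1455, 1.0213, 0.8915, 0.7568, 0.618, 0.4759, 0.3311, 0.1845, 0.037, -0.1108, -0.258, -0.4038, -0.5473, -0.6879, -0.8247, -0.957, -1.0841, -1.2053, -1.3198, -1.4272, -1.5268, -1.618, -1.7004, -1.7735, -1.837, -1.8904, -1.9334, -1.9659, -1.9877, -1.9986].
ϑ = −N·λ_min/(λ_max−λ_min) = −85·(-2*cos(pi/85))/(2−(-2*cos(pi/85))) = 85*cos(pi/85)/(cos(pi/85) + 1).
Numerically 42.48548.
Sandwich: α(G)=42 ≤ ϑ(G)=85*cos(pi/85)/(cos(pi/85) + 1) ≤ χ(Ḡ)=43 (both strict).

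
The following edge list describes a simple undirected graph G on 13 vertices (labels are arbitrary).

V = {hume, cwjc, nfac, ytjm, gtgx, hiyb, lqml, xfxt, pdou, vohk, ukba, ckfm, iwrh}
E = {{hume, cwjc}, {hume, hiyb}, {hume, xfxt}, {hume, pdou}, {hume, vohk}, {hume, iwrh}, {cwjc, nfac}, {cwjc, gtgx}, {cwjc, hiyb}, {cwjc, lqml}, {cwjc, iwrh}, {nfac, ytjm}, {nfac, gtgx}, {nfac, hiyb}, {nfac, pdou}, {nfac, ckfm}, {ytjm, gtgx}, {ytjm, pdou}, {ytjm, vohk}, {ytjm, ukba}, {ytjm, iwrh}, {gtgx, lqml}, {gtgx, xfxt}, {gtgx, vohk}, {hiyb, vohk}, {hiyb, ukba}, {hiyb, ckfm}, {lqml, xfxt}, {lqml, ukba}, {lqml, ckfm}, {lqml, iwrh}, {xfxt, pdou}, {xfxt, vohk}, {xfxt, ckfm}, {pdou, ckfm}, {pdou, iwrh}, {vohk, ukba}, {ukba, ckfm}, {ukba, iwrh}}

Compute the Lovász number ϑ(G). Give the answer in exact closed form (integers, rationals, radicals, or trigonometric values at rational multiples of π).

N(ukba) = {ytjm, hiyb, lqml, vohk, ckfm, iwrh}, |N(ukba)| = 6.
Vertex cwjc has 6 neighbors: hume, nfac, gtgx, hiyb, lqml, iwrh.
deg(vohk) = 6; N(vohk) = {hume, ytjm, gtgx, hiyb, xfxt, ukba}.
N(xfxt) = {hume, gtgx, lqml, pdou, vohk, ckfm}, |N(xfxt)| = 6.
deg(v) = 6 for all v (|V|=13); Paley(13): SR with (k,λ,μ)=(6,2,3).
Distinct eigenvalues (to 5 d.p.): [6.0, 1.30278, -2.30278].
Lovász (edge-transitive): ϑ = −13·(-sqrt(13)/2 - 1/2)/((6)−(-sqrt(13)/2 - 1/2)) = sqrt(13).
Numerically 3.6056.

sqrt(13)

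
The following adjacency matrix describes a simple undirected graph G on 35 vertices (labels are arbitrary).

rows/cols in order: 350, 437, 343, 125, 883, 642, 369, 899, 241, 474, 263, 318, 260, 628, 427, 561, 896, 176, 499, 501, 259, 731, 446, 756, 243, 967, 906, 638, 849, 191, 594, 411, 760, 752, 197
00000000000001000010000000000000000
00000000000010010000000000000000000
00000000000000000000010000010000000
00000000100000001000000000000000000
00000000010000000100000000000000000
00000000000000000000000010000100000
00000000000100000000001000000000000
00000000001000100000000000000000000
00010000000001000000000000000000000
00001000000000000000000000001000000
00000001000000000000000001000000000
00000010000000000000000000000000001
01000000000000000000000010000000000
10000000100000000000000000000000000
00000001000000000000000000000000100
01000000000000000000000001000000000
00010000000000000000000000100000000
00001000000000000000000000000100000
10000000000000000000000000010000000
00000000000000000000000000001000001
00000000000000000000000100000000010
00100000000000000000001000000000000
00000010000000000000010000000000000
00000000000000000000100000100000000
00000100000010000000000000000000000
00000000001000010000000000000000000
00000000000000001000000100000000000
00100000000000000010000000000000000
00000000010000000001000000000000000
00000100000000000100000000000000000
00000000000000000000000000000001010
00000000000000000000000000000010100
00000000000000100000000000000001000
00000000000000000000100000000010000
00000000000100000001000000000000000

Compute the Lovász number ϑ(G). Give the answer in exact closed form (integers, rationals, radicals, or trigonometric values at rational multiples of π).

Vertex 642 has 2 neighbors: 243, 191.
N(197) = {318, 501}, |N(197)| = 2.
Vertex 260 has 2 neighbors: 437, 243.
Vertex 263 has 2 neighbors: 899, 967.
G on 35 vertices is 2-regular; the odd cycle C_{35}.
Distinct eigenvalues (to 4 d.p.): [2.0, 1.9679, 1.8725, 1.7169, 1.5061, 1.247, 0.9477, 0.618, 0.2685, -0.0897, -0.445, -0.7861, -1.1018, -1.3821, -1.618, -1.8019, -1.9279, -1.9919].
With N=35: ϑ(G) = 35·(-(-1)*2*cos(pi/35))/(2−(-2*cos(pi/35))) = 35*cos(pi/35)/(cos(pi/35) + 1).
ϑ(G) ≈ 17.46470403.
α=17, χ(Ḡ)=18; ϑ=35*cos(pi/35)/(cos(pi/35) + 1) lies between (both strict).

35*cos(pi/35)/(cos(pi/35) + 1)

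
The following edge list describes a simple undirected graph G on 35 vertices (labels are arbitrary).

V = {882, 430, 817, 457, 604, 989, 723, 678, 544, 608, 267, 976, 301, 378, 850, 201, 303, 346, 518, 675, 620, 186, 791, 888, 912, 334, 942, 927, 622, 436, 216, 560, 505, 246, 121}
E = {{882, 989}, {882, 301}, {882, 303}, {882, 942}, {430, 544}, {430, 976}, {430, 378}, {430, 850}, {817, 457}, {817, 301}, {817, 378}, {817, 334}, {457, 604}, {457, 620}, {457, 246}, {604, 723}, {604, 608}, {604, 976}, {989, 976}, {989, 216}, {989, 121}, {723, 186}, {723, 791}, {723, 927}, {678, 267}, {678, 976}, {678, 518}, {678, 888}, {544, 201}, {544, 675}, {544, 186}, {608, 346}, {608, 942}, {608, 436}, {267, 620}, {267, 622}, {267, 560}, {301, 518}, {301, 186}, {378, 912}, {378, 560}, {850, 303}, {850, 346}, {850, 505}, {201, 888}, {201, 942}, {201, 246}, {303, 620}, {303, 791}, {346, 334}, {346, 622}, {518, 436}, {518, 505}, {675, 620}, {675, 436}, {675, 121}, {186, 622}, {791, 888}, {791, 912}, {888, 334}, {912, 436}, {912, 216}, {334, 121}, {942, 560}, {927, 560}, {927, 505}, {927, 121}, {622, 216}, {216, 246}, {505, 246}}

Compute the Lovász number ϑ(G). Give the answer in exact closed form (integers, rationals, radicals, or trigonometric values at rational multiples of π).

15

N(560) = {267, 378, 942, 927}, |N(560)| = 4.
deg(850) = 4; N(850) = {430, 303, 346, 505}.
Vertex 246 has 4 neighbors: 457, 201, 216, 505.
Vertex 303 has 4 neighbors: 882, 850, 620, 791.
deg(v) = 4 for all v (|V|=35); Kneser-type, 3-subsets of [7].
A has 4 distinct eigenvalues ≈ [4.0, 2.0, -1.0, -3.0].
Lovász (edge-transitive): ϑ = −35·(-3)/((4)−(-3)) = 15.
Numerically 15.00000000.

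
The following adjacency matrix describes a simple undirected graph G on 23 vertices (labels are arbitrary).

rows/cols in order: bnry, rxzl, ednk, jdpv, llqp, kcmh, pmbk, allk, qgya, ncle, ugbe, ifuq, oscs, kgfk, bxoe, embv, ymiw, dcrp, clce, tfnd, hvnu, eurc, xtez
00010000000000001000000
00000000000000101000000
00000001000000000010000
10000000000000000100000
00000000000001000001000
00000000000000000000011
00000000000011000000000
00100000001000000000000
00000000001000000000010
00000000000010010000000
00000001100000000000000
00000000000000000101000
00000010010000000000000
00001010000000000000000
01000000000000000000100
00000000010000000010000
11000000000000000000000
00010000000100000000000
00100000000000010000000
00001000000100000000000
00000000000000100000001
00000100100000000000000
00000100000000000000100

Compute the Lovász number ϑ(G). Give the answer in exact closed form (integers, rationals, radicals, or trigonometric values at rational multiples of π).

deg(ymiw) = 2; N(ymiw) = {bnry, rxzl}.
Vertex oscs has 2 neighbors: pmbk, ncle.
N(bxoe) = {rxzl, hvnu}, |N(bxoe)| = 2.
N(ugbe) = {allk, qgya}, |N(ugbe)| = 2.
2-regular, N=23; connected 2-regular on 23 ⇒ C_{23}.
A has 12 distinct eigenvalues ≈ [2.0, 1.925835, 1.708839, 1.365106, 0.92013, 0.406912, -0.136485, -0.669759, -1.153361, -1.551423, -1.834423, -1.981372].
ϑ = −N·λ_min/(λ_max−λ_min) = −23·(-2*cos(pi/23))/(2−(-2*cos(pi/23))) = 23*cos(pi/23)/(cos(pi/23) + 1).
≈ 11.44619361 (to 8 d.p.).
Sandwich: α(G)=11 ≤ ϑ(G)=23*cos(pi/23)/(cos(pi/23) + 1) ≤ χ(Ḡ)=12 (both strict).

23*cos(pi/23)/(cos(pi/23) + 1)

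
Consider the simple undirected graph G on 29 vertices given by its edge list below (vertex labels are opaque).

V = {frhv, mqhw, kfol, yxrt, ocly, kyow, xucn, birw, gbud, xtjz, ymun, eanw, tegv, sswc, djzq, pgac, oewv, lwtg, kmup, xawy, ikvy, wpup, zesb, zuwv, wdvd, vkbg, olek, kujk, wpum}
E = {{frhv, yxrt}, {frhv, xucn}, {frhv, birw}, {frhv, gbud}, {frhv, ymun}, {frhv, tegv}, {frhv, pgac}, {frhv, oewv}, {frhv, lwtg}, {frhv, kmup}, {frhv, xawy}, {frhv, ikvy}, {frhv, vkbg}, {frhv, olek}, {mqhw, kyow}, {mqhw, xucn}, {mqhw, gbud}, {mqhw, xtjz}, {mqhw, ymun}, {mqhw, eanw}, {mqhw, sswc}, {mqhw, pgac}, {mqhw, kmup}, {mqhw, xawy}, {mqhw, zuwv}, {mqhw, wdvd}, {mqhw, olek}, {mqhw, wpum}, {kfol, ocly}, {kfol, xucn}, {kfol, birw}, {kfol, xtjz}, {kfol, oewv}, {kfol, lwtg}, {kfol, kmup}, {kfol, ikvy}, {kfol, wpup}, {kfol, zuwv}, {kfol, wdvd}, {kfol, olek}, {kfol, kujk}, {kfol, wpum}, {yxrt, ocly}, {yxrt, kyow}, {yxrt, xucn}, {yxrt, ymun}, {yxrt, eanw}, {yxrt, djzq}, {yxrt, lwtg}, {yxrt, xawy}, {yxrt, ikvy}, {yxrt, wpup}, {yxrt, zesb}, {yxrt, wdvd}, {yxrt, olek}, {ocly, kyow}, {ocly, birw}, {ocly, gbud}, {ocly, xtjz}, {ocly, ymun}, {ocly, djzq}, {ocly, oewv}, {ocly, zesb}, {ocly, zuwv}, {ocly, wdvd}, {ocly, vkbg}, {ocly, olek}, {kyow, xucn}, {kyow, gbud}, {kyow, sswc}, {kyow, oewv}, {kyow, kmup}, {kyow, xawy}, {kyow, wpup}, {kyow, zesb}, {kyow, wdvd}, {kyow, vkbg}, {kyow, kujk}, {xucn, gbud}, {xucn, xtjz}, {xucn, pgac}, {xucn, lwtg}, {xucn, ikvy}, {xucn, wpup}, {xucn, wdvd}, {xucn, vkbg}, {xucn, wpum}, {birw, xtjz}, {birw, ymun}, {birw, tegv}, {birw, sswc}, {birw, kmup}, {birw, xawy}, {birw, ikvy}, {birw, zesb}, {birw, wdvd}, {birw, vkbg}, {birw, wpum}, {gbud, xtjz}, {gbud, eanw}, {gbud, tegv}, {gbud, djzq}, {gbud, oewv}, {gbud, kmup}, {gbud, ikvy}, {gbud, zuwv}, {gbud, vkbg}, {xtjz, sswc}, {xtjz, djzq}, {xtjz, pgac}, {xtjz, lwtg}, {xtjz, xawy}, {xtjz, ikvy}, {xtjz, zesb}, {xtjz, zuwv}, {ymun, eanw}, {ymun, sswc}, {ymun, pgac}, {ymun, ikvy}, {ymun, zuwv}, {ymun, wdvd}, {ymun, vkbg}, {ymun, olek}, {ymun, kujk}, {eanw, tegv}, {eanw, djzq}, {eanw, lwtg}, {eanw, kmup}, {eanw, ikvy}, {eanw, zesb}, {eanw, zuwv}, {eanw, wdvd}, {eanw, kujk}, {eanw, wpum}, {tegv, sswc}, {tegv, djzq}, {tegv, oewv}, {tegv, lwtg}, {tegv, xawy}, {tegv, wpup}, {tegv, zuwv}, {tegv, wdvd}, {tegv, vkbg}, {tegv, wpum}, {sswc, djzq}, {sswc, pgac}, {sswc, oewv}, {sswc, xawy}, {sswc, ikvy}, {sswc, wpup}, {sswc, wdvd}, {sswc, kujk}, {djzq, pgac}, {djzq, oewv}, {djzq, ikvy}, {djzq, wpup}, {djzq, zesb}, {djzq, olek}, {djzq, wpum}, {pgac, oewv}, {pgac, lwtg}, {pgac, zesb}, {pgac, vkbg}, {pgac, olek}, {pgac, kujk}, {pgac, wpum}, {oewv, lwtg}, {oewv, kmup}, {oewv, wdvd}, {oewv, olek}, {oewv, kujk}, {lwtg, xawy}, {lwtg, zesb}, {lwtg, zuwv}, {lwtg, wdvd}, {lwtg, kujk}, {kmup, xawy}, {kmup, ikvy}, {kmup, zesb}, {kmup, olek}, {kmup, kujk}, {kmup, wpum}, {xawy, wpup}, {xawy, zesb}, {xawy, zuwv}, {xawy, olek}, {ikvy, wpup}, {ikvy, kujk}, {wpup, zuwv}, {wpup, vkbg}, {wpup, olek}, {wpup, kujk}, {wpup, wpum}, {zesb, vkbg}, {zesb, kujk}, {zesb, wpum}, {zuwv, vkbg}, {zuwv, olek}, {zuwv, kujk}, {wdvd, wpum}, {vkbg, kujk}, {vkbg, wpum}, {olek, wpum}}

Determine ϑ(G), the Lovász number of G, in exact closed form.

Vertex pgac has 14 neighbors: frhv, mqhw, xucn, xtjz, ymun, sswc, djzq, oewv, lwtg, zesb, vkbg, olek, kujk, wpum.
deg(kujk) = 14; N(kujk) = {kfol, kyow, ymun, eanw, sswc, pgac, oewv, lwtg, kmup, ikvy, wpup, zesb, zuwv, vkbg}.
deg(eanw) = 14; N(eanw) = {mqhw, yxrt, gbud, ymun, tegv, djzq, lwtg, kmup, ikvy, zesb, zuwv, wdvd, kujk, wpum}.
deg(mqhw) = 14; N(mqhw) = {kyow, xucn, gbud, xtjz, ymun, eanw, sswc, pgac, kmup, xawy, zuwv, wdvd, olek, wpum}.
G on 29 vertices is 14-regular; strongly regular (29,14,6,7).
spec(A) ≈ [14.0, 2.19258, -3.19258] (distinct, 5 d.p.).
Lovász: ϑ = −29(-sqrt(29)/2 - 1/2)/(14+-(-sqrt(29)/2 - 1/2)) = sqrt(29).
≈ 5.385165 (to 6 d.p.).

sqrt(29)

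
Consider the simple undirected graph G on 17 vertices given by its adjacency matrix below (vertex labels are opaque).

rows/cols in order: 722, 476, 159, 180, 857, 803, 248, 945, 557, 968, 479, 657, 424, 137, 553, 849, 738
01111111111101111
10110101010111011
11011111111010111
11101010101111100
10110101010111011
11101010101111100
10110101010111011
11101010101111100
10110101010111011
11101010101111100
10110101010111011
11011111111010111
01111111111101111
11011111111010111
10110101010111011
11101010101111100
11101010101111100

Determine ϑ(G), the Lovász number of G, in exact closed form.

Vertex 722 has 15 neighbors: 476, 159, 180, 857, 803, 248, 945, 557, 968, 479, 657, 137, 553, 849, 738.
N(803) = {722, 476, 159, 857, 248, 557, 479, 657, 424, 137, 553}, |N(803)| = 11.
N(738) = {722, 476, 159, 857, 248, 557, 479, 657, 424, 137, 553}, |N(738)| = 11.
Vertex 849 has 11 neighbors: 722, 476, 159, 857, 248, 557, 479, 657, 424, 137, 553.
Complete multipartite on [6, 6, 3, 2]: sandwich collapses at ϑ=6.
ϑ(G) ≈ 6.0000000.
α=6, χ(Ḡ)=6; ϑ=6 lies between (collapsed).

6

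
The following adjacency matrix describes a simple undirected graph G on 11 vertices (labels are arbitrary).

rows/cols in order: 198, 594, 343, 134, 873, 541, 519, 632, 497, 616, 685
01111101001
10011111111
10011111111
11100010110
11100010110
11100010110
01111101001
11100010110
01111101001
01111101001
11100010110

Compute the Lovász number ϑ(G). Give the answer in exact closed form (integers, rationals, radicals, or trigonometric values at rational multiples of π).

N(594) = {198, 134, 873, 541, 519, 632, 497, 616, 685}, |N(594)| = 9.
N(541) = {198, 594, 343, 519, 497, 616}, |N(541)| = 6.
N(685) = {198, 594, 343, 519, 497, 616}, |N(685)| = 6.
Vertex 632 has 6 neighbors: 198, 594, 343, 519, 497, 616.
3 parts of sizes [5, 4, 2]; α(G) = 5 = ϑ (perfect).
= 5.0000… (decimal).
α=5, χ(Ḡ)=5; ϑ=5 lies between (collapsed).

5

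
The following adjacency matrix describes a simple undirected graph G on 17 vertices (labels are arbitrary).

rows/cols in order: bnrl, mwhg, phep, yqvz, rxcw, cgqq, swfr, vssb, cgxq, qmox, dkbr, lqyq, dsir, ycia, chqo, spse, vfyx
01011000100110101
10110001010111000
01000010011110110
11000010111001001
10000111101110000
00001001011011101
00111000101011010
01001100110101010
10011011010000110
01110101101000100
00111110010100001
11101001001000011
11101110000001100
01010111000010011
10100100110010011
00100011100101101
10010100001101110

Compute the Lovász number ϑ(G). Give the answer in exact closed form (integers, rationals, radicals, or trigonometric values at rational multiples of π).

sqrt(17)

Vertex lqyq has 8 neighbors: bnrl, mwhg, phep, rxcw, vssb, dkbr, spse, vfyx.
N(qmox) = {mwhg, phep, yqvz, cgqq, vssb, cgxq, dkbr, chqo}, |N(qmox)| = 8.
N(swfr) = {phep, yqvz, rxcw, cgxq, dkbr, dsir, ycia, spse}, |N(swfr)| = 8.
deg(ycia) = 8; N(ycia) = {mwhg, yqvz, cgqq, swfr, vssb, dsir, spse, vfyx}.
G on 17 vertices is 8-regular; Paley(17): SR with (k,λ,μ)=(8,3,4).
Distinct eigenvalues (to 3 d.p.): [8.0, 1.562, -2.562].
Lovász (edge-transitive): ϑ = −17·(-sqrt(17)/2 - 1/2)/((8)−(-sqrt(17)/2 - 1/2)) = sqrt(17).
ϑ(G) ≈ 4.12310563.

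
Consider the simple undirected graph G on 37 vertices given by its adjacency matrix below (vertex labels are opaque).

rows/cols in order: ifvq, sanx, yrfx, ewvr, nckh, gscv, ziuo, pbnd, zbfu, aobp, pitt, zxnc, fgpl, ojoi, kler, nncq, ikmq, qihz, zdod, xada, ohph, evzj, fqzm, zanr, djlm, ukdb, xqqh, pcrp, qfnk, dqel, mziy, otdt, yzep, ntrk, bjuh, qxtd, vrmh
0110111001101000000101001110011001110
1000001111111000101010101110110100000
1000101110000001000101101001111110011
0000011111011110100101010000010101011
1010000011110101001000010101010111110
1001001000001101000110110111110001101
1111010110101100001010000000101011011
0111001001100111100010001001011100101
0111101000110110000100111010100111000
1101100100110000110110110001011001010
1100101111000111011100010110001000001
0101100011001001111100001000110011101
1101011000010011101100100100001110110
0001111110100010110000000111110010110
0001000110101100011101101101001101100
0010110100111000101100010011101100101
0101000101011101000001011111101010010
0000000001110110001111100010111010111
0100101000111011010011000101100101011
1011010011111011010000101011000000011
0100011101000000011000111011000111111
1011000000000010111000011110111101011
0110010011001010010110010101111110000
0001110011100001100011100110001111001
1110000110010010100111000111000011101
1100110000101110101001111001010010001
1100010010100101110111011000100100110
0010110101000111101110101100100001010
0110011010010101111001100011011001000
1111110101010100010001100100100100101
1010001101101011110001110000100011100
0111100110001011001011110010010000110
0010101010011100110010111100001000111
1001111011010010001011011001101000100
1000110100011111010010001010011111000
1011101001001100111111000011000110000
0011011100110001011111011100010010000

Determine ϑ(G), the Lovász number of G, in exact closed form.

Vertex zbfu has 18 neighbors: sanx, yrfx, ewvr, nckh, ziuo, pitt, zxnc, ojoi, kler, xada, fqzm, zanr, djlm, xqqh, qfnk, otdt, yzep, ntrk.
N(ukdb) = {ifvq, sanx, nckh, gscv, pitt, fgpl, ojoi, kler, ikmq, zdod, evzj, fqzm, zanr, djlm, pcrp, dqel, yzep, vrmh}, |N(ukdb)| = 18.
N(djlm) = {ifvq, sanx, yrfx, pbnd, zbfu, zxnc, kler, ikmq, xada, ohph, evzj, ukdb, xqqh, pcrp, yzep, ntrk, bjuh, vrmh}, |N(djlm)| = 18.
N(bjuh) = {ifvq, nckh, gscv, pbnd, zxnc, fgpl, ojoi, kler, nncq, qihz, ohph, djlm, xqqh, dqel, mziy, otdt, yzep, ntrk}, |N(bjuh)| = 18.
G on 37 vertices is 18-regular; SR(37,18,8,9) — a Paley graph.
Distinct eigenvalues (to 3 d.p.): [18.0, 2.541, -3.541].
With N=37: ϑ(G) = 37·(-(-sqrt(37)/2 - 1/2))/(18−(-sqrt(37)/2 - 1/2)) = sqrt(37).
≈ 6.082762530 (to 9 d.p.).

sqrt(37)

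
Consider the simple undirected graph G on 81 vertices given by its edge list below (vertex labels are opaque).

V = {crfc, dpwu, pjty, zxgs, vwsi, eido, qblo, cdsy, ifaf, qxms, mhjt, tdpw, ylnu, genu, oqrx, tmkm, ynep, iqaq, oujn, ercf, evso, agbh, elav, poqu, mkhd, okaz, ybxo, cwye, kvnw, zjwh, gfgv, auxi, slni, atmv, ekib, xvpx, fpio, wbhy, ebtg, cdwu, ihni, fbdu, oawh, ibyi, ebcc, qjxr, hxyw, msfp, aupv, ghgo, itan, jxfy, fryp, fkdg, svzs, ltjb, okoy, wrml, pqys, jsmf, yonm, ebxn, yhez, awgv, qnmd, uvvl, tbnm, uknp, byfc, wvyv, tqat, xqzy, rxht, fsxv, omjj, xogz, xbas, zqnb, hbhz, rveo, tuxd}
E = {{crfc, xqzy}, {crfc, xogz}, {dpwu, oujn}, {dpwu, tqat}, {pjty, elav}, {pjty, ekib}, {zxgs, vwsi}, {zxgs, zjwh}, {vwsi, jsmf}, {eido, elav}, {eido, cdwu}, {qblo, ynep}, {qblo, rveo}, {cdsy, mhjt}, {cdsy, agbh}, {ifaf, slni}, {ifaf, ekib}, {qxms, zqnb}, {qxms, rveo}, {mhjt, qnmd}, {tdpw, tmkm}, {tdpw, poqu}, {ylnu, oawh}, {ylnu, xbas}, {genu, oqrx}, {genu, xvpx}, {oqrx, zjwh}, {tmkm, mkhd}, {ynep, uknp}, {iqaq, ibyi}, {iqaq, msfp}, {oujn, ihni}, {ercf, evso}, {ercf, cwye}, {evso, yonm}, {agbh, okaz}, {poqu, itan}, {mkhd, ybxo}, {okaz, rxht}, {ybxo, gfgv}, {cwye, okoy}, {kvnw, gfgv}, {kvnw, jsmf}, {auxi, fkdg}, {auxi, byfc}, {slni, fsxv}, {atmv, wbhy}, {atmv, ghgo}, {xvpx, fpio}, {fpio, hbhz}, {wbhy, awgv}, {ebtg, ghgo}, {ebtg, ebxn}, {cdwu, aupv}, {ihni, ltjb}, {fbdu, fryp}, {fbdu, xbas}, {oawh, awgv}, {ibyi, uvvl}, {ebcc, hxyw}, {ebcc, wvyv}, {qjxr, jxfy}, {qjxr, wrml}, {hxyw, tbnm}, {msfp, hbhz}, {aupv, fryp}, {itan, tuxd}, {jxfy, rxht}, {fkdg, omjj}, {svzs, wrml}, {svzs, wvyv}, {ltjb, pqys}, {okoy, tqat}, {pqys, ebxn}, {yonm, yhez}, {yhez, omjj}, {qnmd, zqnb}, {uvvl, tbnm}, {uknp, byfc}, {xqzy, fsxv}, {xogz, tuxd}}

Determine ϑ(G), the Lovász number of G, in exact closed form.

Vertex oqrx has 2 neighbors: genu, zjwh.
Vertex mkhd has 2 neighbors: tmkm, ybxo.
N(rveo) = {qblo, qxms}, |N(rveo)| = 2.
Vertex svzs has 2 neighbors: wrml, wvyv.
81-vertex 2-regular graph: connected 2-regular on 81 ⇒ C_{81}.
A has 41 distinct eigenvalues ≈ [2.0, 1.993986, 1.97598, 1.94609, 1.904496, 1.851448, 1.787265, 1.712334, 1.627104, 1.532089, 1.427859, 1.315043, 1.194317, 1.066409, 0.932087, 0.79216, 0.647468, 0.498882, 0.347296, 0.193622, 0.038783, -0.11629, -0.270663, -0.423408, -0.573606, -0.720355, -0.862772, -1.0, -1.131214, -1.255624, -1.372483, -1.481088, -1.580785, -1.670976, -1.751116, -1.820726, -1.879385, -1.926742, -1.962511, -1.986477, -1.998496].
ϑ = −N·λ_min/(λ_max−λ_min) = −81·(-2*cos(pi/81))/(2−(-2*cos(pi/81))) = 81*cos(pi/81)/(cos(pi/81) + 1).
ϑ(G) ≈ 40.4848.
α=40, χ(Ḡ)=41; ϑ=81*cos(pi/81)/(cos(pi/81) + 1) lies between (both strict).

81*cos(pi/81)/(cos(pi/81) + 1)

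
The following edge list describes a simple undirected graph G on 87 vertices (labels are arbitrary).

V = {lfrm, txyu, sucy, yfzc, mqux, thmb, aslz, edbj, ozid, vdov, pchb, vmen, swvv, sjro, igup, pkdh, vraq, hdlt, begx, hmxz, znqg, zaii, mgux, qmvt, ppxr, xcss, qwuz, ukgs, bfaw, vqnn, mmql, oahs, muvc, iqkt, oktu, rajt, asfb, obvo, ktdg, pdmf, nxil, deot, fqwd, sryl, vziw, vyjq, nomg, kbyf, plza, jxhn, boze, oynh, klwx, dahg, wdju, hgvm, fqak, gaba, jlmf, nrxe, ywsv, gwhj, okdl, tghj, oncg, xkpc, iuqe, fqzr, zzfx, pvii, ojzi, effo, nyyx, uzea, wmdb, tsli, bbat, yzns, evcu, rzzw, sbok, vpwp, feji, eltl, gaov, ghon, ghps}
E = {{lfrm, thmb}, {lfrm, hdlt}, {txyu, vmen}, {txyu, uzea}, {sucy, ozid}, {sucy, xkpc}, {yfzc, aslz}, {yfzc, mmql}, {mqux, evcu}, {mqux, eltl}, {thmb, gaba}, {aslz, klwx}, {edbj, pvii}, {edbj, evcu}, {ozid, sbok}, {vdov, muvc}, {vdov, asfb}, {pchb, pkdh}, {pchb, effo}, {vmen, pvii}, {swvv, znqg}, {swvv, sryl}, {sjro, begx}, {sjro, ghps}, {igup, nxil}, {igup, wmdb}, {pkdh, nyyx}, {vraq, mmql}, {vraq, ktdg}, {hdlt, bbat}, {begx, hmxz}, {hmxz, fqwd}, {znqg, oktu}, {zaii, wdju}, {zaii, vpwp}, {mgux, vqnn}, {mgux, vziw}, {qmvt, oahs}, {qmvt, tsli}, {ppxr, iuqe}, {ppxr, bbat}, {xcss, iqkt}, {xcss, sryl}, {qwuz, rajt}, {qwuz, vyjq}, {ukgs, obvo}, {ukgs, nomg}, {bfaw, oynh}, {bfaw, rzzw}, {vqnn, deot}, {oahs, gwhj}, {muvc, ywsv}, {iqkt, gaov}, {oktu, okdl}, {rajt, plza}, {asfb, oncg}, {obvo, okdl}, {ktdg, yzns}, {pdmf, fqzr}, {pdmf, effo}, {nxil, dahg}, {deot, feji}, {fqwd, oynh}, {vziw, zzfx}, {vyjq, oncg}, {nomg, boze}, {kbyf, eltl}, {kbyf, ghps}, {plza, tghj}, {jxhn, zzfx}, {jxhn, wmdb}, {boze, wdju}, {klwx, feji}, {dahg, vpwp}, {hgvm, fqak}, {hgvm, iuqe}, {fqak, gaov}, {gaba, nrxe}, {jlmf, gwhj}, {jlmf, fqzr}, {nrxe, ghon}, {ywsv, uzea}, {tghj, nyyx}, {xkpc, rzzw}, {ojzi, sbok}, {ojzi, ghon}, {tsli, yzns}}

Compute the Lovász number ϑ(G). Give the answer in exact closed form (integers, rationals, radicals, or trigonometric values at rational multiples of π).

87*cos(pi/87)/(cos(pi/87) + 1)

N(yfzc) = {aslz, mmql}, |N(yfzc)| = 2.
deg(rzzw) = 2; N(rzzw) = {bfaw, xkpc}.
deg(znqg) = 2; N(znqg) = {swvv, oktu}.
N(ghps) = {sjro, kbyf}, |N(ghps)| = 2.
2-regular, N=87; the odd cycle C_{87}.
Distinct eigenvalues (to 6 d.p.): [2.0, 1.994786, 1.979173, 1.953241, 1.917126, 1.871016, 1.815151, 1.749823, 1.675372, 1.592186, 1.5007, 1.401389, 1.294773, 1.181406, 1.061879, 0.936817, 0.80687, 0.672717, 0.535057, 0.394607, 0.252099, 0.108278, -0.036108, -0.180306, -0.323564, -0.465135, -0.604281, -0.740276, -0.872412, -1.0, -1.122374, -1.238897, -1.34896, -1.451991, -1.547452, -1.634845, -1.713714, -1.78365, -1.844286, -1.895306, -1.936446, -1.96749, -1.988276, -1.998696].
Lovász (edge-transitive): ϑ = −87·(-2*cos(pi/87))/((2)−(-2*cos(pi/87))) = 87*cos(pi/87)/(cos(pi/87) + 1).
≈ 43.485816452 (to 9 d.p.).
Sandwich: α(G)=43 ≤ ϑ(G)=87*cos(pi/87)/(cos(pi/87) + 1) ≤ χ(Ḡ)=44 (both strict).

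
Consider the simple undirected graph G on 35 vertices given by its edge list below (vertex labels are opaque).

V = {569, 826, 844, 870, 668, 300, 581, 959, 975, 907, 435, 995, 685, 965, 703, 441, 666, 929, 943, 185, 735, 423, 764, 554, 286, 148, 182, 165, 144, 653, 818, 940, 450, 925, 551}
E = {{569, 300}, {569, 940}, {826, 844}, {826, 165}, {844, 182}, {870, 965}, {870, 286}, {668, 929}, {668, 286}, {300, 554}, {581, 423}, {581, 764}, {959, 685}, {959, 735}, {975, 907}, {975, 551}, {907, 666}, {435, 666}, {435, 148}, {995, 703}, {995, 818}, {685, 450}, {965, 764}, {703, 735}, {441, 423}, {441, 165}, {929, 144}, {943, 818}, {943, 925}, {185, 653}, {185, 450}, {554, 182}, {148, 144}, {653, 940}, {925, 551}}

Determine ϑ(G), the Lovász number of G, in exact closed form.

Vertex 653 has 2 neighbors: 185, 940.
N(925) = {943, 551}, |N(925)| = 2.
N(450) = {685, 185}, |N(450)| = 2.
N(554) = {300, 182}, |N(554)| = 2.
35-vertex 2-regular graph: the odd cycle C_{35}.
A has 18 distinct eigenvalues ≈ [2.0, 1.96786, 1.87247, 1.7169, 1.50614, 1.24698, 0.94774, 0.61803, 0.26847, -0.08973, -0.44504, -0.78605, -1.10179, -1.38213, -1.61803, -1.80194, -1.92793, -1.99195].
ϑ = −N·λ_min/(λ_max−λ_min) = −35·(-2*cos(pi/35))/(2−(-2*cos(pi/35))) = 35*cos(pi/35)/(cos(pi/35) + 1).
≈ 17.46470 (to 5 d.p.).
Check 17 ≤ 35*cos(pi/35)/(cos(pi/35) + 1) ≤ 18: both strict.

35*cos(pi/35)/(cos(pi/35) + 1)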